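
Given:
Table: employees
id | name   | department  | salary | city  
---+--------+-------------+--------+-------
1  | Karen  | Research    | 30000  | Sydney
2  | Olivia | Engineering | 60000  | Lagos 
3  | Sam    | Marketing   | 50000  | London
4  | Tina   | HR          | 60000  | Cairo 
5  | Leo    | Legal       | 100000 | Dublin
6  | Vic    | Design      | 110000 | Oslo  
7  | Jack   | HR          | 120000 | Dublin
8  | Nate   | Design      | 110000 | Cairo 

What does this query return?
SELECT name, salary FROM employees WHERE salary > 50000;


Filtering: salary > 50000
Matching: 6 rows

6 rows:
Olivia, 60000
Tina, 60000
Leo, 100000
Vic, 110000
Jack, 120000
Nate, 110000


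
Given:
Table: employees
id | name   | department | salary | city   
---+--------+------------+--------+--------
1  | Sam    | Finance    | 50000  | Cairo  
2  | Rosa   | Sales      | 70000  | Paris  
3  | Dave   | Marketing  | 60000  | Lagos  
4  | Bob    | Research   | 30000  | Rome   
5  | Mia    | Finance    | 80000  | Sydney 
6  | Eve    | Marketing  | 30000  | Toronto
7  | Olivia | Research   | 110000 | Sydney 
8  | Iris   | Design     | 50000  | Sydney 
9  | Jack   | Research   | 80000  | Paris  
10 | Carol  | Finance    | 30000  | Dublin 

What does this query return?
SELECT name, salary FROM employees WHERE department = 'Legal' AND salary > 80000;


Filtering: department = 'Legal' AND salary > 80000
Matching: 0 rows

Empty result set (0 rows)


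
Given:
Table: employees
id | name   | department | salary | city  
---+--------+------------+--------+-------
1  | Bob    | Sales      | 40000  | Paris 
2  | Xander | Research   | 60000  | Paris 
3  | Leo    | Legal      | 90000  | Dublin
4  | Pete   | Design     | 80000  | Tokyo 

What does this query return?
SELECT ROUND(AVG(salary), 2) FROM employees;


SUM(salary) = 270000
COUNT = 4
ROUND(AVG, 2) = ROUND(270000 / 4, 2) = 67500.0

67500.0


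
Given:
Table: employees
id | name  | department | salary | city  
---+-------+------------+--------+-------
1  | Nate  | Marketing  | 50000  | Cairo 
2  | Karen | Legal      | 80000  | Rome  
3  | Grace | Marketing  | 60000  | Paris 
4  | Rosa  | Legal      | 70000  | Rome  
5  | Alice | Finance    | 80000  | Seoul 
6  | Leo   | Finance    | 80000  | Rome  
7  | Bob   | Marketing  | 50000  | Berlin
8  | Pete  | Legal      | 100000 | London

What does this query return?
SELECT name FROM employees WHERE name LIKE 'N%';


LIKE 'N%' matches names starting with 'N'
Matching: 1

1 rows:
Nate


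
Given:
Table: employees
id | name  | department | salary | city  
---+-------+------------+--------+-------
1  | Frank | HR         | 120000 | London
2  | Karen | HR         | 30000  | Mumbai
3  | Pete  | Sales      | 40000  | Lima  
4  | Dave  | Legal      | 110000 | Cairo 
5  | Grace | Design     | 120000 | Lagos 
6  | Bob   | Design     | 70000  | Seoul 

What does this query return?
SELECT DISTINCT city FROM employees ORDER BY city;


All 'city' values (row order): London, Mumbai, Lima, Cairo, Lagos, Seoul
Removing duplicates leaves 6 unique value(s).

6 values:
Cairo
Lagos
Lima
London
Mumbai
Seoul


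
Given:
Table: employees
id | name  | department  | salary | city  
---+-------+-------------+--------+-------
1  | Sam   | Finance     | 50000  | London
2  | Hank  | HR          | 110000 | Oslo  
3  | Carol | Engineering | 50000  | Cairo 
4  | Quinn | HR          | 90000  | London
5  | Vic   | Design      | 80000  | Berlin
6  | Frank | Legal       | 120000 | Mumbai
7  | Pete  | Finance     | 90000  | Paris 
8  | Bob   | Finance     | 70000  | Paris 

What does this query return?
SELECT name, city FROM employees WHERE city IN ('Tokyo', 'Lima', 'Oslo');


Filtering: city IN ('Tokyo', 'Lima', 'Oslo')
Matching: 1 rows

1 rows:
Hank, Oslo


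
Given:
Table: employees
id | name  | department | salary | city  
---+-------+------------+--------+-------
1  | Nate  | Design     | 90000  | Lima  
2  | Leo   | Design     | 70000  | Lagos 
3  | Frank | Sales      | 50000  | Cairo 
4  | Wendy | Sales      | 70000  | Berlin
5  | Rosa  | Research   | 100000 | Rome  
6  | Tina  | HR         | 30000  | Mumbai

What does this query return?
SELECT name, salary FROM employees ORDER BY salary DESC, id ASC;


Sorting by salary DESC, then id ASC for ties

6 rows:
Rosa, 100000
Nate, 90000
Leo, 70000
Wendy, 70000
Frank, 50000
Tina, 30000


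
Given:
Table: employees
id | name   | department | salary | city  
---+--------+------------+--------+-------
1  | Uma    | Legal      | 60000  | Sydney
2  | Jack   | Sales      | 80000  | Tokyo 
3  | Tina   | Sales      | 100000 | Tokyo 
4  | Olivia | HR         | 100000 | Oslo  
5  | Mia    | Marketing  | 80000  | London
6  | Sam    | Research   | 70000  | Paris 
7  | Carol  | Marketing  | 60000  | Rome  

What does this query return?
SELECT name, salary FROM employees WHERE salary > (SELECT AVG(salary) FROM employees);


Subquery: AVG(salary) = 78571.43
Filtering: salary > 78571.43
  Jack (80000) -> MATCH
  Tina (100000) -> MATCH
  Olivia (100000) -> MATCH
  Mia (80000) -> MATCH


4 rows:
Jack, 80000
Tina, 100000
Olivia, 100000
Mia, 80000


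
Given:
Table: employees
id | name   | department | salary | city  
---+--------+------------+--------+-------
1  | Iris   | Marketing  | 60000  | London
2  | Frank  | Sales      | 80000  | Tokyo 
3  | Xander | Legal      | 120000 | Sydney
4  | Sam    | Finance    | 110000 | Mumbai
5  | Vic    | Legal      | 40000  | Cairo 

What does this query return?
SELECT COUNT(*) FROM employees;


COUNT(*) counts all rows

5


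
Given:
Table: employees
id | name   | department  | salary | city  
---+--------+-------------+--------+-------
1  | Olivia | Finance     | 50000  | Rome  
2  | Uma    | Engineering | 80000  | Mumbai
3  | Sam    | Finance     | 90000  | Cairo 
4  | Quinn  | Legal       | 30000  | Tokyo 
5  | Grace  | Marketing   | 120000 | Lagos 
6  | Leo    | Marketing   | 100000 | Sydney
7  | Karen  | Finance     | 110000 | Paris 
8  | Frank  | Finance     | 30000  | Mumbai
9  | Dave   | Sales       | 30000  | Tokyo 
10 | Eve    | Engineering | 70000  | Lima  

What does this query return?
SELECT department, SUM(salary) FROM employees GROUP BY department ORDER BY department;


Summing salary within each department:
  Engineering: 80000 + 70000 = 150000
  Finance: 50000 + 90000 + 110000 + 30000 = 280000
  Legal: 30000 = 30000
  Marketing: 120000 + 100000 = 220000
  Sales: 30000 = 30000


5 groups:
Engineering, 150000
Finance, 280000
Legal, 30000
Marketing, 220000
Sales, 30000


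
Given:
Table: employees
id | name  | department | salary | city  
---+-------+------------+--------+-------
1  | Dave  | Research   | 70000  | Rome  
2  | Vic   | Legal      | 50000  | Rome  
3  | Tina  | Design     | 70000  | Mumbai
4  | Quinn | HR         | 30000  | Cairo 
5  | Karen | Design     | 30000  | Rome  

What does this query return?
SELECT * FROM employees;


SELECT * returns all 5 rows with all columns

5 rows:
1, Dave, Research, 70000, Rome
2, Vic, Legal, 50000, Rome
3, Tina, Design, 70000, Mumbai
4, Quinn, HR, 30000, Cairo
5, Karen, Design, 30000, Rome


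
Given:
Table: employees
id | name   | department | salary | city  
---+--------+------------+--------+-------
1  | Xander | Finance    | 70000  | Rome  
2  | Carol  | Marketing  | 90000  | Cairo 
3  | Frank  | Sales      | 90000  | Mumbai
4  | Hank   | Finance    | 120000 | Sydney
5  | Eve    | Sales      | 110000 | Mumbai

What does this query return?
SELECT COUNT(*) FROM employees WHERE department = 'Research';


Counting rows where department = 'Research'


0


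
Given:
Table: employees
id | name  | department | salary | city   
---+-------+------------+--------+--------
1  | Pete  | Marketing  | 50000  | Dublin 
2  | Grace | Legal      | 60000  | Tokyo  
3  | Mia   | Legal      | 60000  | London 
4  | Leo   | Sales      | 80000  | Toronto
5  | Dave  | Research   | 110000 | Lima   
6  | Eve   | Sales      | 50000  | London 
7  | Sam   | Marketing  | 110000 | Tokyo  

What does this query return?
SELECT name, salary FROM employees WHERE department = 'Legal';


Filtering: department = 'Legal'
Matching rows: 2

2 rows:
Grace, 60000
Mia, 60000


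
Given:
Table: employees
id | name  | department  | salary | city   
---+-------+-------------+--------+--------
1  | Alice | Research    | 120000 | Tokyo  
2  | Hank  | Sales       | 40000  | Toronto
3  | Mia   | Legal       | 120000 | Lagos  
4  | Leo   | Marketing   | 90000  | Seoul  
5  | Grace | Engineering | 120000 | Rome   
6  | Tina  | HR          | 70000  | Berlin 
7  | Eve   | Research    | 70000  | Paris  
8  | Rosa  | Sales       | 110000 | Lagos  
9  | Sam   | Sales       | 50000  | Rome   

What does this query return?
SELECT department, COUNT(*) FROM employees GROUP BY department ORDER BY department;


Assigning each row to its department group:
  Alice -> Research
  Hank -> Sales
  Mia -> Legal
  Leo -> Marketing
  Grace -> Engineering
  Tina -> HR
  Eve -> Research
  Rosa -> Sales
  Sam -> Sales


6 groups:
Engineering, 1
HR, 1
Legal, 1
Marketing, 1
Research, 2
Sales, 3


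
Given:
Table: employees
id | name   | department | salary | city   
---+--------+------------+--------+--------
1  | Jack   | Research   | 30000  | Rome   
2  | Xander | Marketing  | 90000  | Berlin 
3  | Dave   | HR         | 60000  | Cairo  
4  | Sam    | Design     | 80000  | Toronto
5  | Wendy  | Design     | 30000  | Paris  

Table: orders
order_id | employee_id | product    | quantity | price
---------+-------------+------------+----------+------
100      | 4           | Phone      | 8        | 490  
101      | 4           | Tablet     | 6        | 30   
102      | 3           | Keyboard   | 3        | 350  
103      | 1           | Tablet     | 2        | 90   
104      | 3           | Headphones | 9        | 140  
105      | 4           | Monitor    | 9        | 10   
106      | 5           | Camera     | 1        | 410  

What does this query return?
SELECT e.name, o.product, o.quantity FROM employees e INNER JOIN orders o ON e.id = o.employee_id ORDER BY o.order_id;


Joining employees.id = orders.employee_id:
  employee Sam (id=4) -> order Phone
  employee Sam (id=4) -> order Tablet
  employee Dave (id=3) -> order Keyboard
  employee Jack (id=1) -> order Tablet
  employee Dave (id=3) -> order Headphones
  employee Sam (id=4) -> order Monitor
  employee Wendy (id=5) -> order Camera


7 rows:
Sam, Phone, 8
Sam, Tablet, 6
Dave, Keyboard, 3
Jack, Tablet, 2
Dave, Headphones, 9
Sam, Monitor, 9
Wendy, Camera, 1


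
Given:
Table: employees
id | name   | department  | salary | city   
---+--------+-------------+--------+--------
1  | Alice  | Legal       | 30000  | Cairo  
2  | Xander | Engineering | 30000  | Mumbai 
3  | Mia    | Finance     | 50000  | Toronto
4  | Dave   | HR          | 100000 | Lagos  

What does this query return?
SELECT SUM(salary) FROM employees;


SUM(salary) = 30000 + 30000 + 50000 + 100000 = 210000

210000


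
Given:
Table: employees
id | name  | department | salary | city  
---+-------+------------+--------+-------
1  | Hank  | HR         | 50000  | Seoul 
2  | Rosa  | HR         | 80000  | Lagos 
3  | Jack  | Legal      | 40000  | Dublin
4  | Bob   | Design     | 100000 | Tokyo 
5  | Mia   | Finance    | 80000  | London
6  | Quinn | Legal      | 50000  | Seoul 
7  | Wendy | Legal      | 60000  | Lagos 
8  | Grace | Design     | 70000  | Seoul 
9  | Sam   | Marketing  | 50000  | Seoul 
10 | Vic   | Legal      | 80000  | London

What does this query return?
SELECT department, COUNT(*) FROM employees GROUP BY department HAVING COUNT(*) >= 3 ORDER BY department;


Groups with count >= 3:
  Legal: 4 -> PASS
  Design: 2 -> filtered out
  Finance: 1 -> filtered out
  HR: 2 -> filtered out
  Marketing: 1 -> filtered out


1 groups:
Legal, 4


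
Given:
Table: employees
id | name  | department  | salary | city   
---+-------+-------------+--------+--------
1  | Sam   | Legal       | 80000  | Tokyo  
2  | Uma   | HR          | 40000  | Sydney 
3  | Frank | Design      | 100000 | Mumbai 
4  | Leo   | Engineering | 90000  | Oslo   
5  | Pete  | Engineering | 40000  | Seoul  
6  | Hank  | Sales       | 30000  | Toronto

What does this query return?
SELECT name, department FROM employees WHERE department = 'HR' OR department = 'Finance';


Filtering: department = 'HR' OR 'Finance'
Matching: 1 rows

1 rows:
Uma, HR


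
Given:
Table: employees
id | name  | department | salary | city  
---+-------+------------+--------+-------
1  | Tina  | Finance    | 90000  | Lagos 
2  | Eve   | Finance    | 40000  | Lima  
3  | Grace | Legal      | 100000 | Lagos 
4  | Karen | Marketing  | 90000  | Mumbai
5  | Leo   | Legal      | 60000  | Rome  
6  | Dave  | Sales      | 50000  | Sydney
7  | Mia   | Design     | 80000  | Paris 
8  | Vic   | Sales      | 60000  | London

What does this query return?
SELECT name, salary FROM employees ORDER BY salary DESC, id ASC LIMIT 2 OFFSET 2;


Sort by salary DESC (id ASC tiebreak), then skip 2 and take 2
Rows 3 through 4

2 rows:
Karen, 90000
Mia, 80000


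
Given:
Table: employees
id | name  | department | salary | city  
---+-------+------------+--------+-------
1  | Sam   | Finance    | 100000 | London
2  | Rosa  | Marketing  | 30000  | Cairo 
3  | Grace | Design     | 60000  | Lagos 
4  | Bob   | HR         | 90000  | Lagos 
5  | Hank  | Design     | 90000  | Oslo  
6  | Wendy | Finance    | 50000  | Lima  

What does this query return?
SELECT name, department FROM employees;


Projecting columns: name, department

6 rows:
Sam, Finance
Rosa, Marketing
Grace, Design
Bob, HR
Hank, Design
Wendy, Finance


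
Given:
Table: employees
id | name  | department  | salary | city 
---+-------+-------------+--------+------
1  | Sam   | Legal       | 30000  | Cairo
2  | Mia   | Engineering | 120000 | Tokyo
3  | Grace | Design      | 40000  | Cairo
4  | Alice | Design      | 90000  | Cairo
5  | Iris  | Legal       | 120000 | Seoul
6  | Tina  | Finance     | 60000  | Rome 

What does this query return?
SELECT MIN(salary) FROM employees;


Salaries: 30000, 120000, 40000, 90000, 120000, 60000
MIN = 30000

30000


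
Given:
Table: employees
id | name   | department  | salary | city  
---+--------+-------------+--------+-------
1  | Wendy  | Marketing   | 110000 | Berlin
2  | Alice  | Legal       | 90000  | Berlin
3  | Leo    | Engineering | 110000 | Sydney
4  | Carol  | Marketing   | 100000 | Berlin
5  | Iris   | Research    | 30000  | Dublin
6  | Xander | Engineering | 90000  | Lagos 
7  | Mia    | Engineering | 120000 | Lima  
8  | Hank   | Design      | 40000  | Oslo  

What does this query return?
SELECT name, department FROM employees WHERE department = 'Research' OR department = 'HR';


Filtering: department = 'Research' OR 'HR'
Matching: 1 rows

1 rows:
Iris, Research


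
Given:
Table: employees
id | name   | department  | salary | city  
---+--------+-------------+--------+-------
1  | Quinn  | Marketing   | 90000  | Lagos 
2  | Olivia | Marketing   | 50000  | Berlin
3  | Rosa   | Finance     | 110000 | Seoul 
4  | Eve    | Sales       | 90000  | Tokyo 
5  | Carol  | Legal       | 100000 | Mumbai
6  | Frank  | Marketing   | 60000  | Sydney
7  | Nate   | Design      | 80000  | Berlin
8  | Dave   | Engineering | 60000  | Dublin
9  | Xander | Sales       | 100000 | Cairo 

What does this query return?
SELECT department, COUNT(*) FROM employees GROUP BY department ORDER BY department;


Assigning each row to its department group:
  Quinn -> Marketing
  Olivia -> Marketing
  Rosa -> Finance
  Eve -> Sales
  Carol -> Legal
  Frank -> Marketing
  Nate -> Design
  Dave -> Engineering
  Xander -> Sales


6 groups:
Design, 1
Engineering, 1
Finance, 1
Legal, 1
Marketing, 3
Sales, 2


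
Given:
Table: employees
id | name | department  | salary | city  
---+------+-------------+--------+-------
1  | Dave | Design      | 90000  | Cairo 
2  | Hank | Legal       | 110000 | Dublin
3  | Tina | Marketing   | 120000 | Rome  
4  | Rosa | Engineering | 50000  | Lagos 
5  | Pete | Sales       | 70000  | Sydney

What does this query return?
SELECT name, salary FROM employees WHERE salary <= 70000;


Filtering: salary <= 70000
Matching: 2 rows

2 rows:
Rosa, 50000
Pete, 70000


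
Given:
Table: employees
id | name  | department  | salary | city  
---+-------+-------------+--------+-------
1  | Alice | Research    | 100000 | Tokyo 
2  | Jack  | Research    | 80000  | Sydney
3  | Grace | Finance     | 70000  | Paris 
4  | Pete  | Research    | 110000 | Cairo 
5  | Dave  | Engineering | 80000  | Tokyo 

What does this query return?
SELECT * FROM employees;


SELECT * returns all 5 rows with all columns

5 rows:
1, Alice, Research, 100000, Tokyo
2, Jack, Research, 80000, Sydney
3, Grace, Finance, 70000, Paris
4, Pete, Research, 110000, Cairo
5, Dave, Engineering, 80000, Tokyo


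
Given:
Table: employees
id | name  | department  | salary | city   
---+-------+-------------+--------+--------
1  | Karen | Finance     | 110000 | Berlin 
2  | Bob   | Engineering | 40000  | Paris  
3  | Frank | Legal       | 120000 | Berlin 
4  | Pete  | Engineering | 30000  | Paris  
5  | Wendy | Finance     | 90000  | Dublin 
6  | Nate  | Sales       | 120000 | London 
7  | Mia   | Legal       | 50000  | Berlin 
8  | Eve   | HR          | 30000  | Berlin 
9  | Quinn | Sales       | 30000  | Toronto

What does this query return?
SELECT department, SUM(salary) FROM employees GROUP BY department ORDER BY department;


Summing salary within each department:
  Engineering: 40000 + 30000 = 70000
  Finance: 110000 + 90000 = 200000
  HR: 30000 = 30000
  Legal: 120000 + 50000 = 170000
  Sales: 120000 + 30000 = 150000


5 groups:
Engineering, 70000
Finance, 200000
HR, 30000
Legal, 170000
Sales, 150000


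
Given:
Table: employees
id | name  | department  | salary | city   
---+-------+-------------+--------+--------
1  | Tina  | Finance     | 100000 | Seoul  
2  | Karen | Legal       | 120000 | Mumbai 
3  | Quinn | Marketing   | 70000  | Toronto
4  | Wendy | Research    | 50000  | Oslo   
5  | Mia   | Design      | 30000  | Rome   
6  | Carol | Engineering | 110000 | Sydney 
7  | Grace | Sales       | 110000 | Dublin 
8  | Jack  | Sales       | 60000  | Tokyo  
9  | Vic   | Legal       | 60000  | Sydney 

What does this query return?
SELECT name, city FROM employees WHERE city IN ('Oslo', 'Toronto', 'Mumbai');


Filtering: city IN ('Oslo', 'Toronto', 'Mumbai')
Matching: 3 rows

3 rows:
Karen, Mumbai
Quinn, Toronto
Wendy, Oslo


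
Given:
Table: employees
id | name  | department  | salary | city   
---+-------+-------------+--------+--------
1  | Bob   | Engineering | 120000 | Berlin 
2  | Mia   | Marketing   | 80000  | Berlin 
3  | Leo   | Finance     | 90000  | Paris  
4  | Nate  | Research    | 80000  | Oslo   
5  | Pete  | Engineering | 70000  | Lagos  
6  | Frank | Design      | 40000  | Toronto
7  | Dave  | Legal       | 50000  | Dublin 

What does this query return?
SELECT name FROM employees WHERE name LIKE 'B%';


LIKE 'B%' matches names starting with 'B'
Matching: 1

1 rows:
Bob


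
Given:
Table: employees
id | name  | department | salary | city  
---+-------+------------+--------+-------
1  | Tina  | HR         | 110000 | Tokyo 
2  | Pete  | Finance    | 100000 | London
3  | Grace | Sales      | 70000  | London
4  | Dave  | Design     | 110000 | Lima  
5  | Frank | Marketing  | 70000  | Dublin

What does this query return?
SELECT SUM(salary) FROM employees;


SUM(salary) = 110000 + 100000 + 70000 + 110000 + 70000 = 460000

460000


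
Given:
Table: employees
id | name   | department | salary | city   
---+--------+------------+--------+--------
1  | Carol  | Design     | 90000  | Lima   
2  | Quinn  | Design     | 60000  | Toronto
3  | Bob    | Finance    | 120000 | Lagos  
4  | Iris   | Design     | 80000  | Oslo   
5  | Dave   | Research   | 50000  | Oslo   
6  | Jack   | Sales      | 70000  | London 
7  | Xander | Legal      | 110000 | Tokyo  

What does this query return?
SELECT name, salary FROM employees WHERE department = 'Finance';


Filtering: department = 'Finance'
Matching rows: 1

1 rows:
Bob, 120000


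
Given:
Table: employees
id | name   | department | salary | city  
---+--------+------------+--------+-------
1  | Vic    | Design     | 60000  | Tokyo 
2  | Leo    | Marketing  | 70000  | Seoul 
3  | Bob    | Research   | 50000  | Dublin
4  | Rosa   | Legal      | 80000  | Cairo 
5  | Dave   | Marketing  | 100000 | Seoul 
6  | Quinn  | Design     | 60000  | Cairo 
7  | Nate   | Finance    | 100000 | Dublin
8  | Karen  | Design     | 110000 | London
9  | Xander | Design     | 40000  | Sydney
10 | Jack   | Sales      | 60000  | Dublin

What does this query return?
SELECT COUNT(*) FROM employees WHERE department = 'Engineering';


Counting rows where department = 'Engineering'


0


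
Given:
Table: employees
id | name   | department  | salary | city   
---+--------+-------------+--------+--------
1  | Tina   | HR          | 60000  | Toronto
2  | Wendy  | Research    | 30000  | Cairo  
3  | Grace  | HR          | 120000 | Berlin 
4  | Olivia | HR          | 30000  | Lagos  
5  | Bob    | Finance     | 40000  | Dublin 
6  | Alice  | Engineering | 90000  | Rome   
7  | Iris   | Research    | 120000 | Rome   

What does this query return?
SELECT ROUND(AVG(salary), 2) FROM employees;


SUM(salary) = 490000
COUNT = 7
ROUND(AVG, 2) = ROUND(490000 / 7, 2) = 70000.0

70000.0


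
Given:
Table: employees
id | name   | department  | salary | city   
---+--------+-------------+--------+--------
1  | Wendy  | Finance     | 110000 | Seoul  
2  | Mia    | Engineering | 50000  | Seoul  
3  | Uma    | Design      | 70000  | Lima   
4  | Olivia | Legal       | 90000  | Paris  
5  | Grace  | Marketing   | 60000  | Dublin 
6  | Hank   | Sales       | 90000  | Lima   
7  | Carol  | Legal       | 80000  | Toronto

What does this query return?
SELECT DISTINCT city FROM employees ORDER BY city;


All 'city' values (row order): Seoul, Seoul, Lima, Paris, Dublin, Lima, Toronto
Removing duplicates leaves 5 unique value(s).

5 values:
Dublin
Lima
Paris
Seoul
Toronto


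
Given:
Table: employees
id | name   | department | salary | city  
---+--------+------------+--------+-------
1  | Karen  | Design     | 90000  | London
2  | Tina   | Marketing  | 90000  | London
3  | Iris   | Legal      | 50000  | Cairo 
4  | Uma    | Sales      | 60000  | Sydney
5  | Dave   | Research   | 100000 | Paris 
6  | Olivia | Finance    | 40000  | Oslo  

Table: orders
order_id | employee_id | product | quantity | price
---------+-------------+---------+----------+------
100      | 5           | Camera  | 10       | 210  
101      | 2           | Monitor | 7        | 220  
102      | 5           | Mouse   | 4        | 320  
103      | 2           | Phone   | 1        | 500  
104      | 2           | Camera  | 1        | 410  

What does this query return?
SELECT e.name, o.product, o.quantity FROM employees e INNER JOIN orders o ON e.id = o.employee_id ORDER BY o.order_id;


Joining employees.id = orders.employee_id:
  employee Dave (id=5) -> order Camera
  employee Tina (id=2) -> order Monitor
  employee Dave (id=5) -> order Mouse
  employee Tina (id=2) -> order Phone
  employee Tina (id=2) -> order Camera


5 rows:
Dave, Camera, 10
Tina, Monitor, 7
Dave, Mouse, 4
Tina, Phone, 1
Tina, Camera, 1


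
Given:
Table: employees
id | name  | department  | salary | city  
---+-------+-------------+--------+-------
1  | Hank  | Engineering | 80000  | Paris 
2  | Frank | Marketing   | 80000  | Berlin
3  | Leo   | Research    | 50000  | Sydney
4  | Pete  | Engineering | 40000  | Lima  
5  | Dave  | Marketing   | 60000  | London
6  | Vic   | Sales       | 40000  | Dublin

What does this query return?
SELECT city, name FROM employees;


Projecting columns: city, name

6 rows:
Paris, Hank
Berlin, Frank
Sydney, Leo
Lima, Pete
London, Dave
Dublin, Vic


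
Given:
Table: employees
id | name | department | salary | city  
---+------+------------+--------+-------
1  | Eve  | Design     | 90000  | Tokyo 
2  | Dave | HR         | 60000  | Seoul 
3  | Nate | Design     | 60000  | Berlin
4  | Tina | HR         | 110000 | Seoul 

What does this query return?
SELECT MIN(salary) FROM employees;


Salaries: 90000, 60000, 60000, 110000
MIN = 60000

60000


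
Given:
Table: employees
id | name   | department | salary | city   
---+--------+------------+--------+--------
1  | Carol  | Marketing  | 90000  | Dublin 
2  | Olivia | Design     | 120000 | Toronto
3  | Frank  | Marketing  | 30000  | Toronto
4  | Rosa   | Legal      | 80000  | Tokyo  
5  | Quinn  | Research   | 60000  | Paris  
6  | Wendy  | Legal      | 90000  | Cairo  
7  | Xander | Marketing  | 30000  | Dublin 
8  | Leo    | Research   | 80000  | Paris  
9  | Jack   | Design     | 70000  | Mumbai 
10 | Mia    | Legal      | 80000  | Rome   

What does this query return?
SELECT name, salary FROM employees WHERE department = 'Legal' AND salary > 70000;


Filtering: department = 'Legal' AND salary > 70000
Matching: 3 rows

3 rows:
Rosa, 80000
Wendy, 90000
Mia, 80000


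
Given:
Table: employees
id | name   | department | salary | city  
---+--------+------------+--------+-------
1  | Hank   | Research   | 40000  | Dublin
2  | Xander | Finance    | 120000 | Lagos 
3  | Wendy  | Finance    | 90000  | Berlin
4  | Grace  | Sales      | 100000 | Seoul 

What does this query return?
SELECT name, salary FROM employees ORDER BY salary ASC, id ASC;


Sorting by salary ASC, then id ASC for ties

4 rows:
Hank, 40000
Wendy, 90000
Grace, 100000
Xander, 120000


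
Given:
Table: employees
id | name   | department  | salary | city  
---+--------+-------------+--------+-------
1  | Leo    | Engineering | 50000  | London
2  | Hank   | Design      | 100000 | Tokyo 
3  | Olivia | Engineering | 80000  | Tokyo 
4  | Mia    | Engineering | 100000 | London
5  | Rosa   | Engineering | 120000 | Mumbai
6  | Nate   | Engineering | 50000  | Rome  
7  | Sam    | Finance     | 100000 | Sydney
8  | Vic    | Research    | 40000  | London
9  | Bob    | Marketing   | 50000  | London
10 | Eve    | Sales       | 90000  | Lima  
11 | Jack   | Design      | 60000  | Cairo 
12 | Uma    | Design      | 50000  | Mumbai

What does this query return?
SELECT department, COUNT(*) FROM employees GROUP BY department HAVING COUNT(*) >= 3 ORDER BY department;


Groups with count >= 3:
  Design: 3 -> PASS
  Engineering: 5 -> PASS
  Finance: 1 -> filtered out
  Marketing: 1 -> filtered out
  Research: 1 -> filtered out
  Sales: 1 -> filtered out


2 groups:
Design, 3
Engineering, 5


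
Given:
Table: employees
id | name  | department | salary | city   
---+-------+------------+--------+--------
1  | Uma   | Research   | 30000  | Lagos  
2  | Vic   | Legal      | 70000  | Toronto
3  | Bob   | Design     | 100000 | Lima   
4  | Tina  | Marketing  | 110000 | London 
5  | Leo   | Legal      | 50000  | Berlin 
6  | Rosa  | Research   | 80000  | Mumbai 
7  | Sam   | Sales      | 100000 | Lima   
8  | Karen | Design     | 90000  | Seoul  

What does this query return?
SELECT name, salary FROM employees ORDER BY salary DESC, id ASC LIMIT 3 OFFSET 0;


Sort by salary DESC (id ASC tiebreak), then skip 0 and take 3
Rows 1 through 3

3 rows:
Tina, 110000
Bob, 100000
Sam, 100000


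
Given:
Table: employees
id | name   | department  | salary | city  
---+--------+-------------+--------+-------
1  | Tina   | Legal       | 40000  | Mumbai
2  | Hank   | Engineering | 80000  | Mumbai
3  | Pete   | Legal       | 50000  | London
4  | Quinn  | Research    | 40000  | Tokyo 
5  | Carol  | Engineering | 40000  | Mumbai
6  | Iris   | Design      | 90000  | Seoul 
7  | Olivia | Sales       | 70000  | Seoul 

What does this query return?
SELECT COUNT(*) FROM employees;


COUNT(*) counts all rows

7


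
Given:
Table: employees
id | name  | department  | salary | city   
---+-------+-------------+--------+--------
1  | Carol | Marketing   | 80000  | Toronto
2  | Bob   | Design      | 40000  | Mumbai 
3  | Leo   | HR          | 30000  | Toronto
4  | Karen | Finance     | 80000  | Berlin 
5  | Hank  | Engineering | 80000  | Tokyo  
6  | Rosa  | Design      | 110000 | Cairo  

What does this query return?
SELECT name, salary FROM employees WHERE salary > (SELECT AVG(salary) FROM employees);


Subquery: AVG(salary) = 70000.0
Filtering: salary > 70000.0
  Carol (80000) -> MATCH
  Karen (80000) -> MATCH
  Hank (80000) -> MATCH
  Rosa (110000) -> MATCH


4 rows:
Carol, 80000
Karen, 80000
Hank, 80000
Rosa, 110000


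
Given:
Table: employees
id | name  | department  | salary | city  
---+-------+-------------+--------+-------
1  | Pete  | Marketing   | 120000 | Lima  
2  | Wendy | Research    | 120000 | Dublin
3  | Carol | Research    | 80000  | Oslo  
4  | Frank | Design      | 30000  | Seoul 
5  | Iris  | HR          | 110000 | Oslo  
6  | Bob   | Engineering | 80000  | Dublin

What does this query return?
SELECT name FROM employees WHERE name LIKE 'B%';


LIKE 'B%' matches names starting with 'B'
Matching: 1

1 rows:
Bob


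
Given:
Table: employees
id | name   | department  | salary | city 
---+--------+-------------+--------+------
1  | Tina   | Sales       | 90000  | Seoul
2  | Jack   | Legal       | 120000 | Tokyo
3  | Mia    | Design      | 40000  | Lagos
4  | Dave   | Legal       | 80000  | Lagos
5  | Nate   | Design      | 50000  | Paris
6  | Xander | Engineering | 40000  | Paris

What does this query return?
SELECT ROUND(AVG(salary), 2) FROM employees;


SUM(salary) = 420000
COUNT = 6
ROUND(AVG, 2) = ROUND(420000 / 6, 2) = 70000.0

70000.0


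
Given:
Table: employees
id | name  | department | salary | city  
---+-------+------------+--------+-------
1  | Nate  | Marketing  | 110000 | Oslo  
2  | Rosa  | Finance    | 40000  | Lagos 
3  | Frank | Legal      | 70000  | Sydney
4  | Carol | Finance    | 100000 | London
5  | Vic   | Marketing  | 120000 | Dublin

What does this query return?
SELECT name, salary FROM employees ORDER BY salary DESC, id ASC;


Sorting by salary DESC, then id ASC for ties

5 rows:
Vic, 120000
Nate, 110000
Carol, 100000
Frank, 70000
Rosa, 40000


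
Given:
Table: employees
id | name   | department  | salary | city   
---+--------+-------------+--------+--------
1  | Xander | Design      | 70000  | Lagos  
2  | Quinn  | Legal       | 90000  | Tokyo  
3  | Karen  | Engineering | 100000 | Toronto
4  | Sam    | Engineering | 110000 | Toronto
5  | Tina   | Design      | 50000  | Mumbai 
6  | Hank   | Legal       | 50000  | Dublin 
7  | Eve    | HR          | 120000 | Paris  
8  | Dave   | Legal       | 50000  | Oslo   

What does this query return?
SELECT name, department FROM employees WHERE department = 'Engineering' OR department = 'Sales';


Filtering: department = 'Engineering' OR 'Sales'
Matching: 2 rows

2 rows:
Karen, Engineering
Sam, Engineering


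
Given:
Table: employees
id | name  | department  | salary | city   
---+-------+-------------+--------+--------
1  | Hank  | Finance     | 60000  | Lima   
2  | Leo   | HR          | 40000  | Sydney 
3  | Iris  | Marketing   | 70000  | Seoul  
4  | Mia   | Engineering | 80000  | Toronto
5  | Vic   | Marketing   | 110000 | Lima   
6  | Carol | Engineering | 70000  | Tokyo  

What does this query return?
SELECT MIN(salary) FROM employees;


Salaries: 60000, 40000, 70000, 80000, 110000, 70000
MIN = 40000

40000


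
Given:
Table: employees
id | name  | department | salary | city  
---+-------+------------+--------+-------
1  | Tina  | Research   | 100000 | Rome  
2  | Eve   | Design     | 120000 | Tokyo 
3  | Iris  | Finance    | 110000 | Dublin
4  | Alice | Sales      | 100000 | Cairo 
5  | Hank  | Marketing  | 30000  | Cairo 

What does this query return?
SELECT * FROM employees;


SELECT * returns all 5 rows with all columns

5 rows:
1, Tina, Research, 100000, Rome
2, Eve, Design, 120000, Tokyo
3, Iris, Finance, 110000, Dublin
4, Alice, Sales, 100000, Cairo
5, Hank, Marketing, 30000, Cairo


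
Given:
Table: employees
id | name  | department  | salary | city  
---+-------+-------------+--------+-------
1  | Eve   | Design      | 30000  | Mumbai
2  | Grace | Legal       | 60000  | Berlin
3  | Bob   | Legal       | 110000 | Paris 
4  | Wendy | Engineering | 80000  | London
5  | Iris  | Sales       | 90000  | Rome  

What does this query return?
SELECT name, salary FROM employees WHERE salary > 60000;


Filtering: salary > 60000
Matching: 3 rows

3 rows:
Bob, 110000
Wendy, 80000
Iris, 90000


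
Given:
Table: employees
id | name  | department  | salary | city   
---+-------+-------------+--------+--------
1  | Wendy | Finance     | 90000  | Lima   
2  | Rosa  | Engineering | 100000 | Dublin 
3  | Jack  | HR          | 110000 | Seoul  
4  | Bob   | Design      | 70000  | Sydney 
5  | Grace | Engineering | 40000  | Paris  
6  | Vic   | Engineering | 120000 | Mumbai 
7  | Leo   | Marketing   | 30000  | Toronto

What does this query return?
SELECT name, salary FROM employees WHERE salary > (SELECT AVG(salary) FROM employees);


Subquery: AVG(salary) = 80000.0
Filtering: salary > 80000.0
  Wendy (90000) -> MATCH
  Rosa (100000) -> MATCH
  Jack (110000) -> MATCH
  Vic (120000) -> MATCH


4 rows:
Wendy, 90000
Rosa, 100000
Jack, 110000
Vic, 120000


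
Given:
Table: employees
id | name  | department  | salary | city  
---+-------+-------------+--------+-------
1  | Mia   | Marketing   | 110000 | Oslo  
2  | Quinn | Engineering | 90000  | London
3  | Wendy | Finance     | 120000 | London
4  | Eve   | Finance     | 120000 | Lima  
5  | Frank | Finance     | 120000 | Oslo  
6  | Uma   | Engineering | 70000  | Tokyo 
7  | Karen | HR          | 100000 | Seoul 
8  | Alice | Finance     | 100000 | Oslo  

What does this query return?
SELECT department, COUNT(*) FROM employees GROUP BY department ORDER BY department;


Assigning each row to its department group:
  Mia -> Marketing
  Quinn -> Engineering
  Wendy -> Finance
  Eve -> Finance
  Frank -> Finance
  Uma -> Engineering
  Karen -> HR
  Alice -> Finance


4 groups:
Engineering, 2
Finance, 4
HR, 1
Marketing, 1


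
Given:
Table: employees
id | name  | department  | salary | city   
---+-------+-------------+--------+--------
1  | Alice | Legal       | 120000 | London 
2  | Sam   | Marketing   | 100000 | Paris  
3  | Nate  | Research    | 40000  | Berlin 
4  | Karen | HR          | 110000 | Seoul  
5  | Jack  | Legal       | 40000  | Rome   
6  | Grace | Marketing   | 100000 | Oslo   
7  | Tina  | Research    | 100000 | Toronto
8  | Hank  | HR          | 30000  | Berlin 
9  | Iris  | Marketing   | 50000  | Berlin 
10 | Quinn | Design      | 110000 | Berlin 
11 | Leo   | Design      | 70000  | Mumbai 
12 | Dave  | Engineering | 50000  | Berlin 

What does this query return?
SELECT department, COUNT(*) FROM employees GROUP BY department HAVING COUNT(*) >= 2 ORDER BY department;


Groups with count >= 2:
  Design: 2 -> PASS
  HR: 2 -> PASS
  Legal: 2 -> PASS
  Marketing: 3 -> PASS
  Research: 2 -> PASS
  Engineering: 1 -> filtered out


5 groups:
Design, 2
HR, 2
Legal, 2
Marketing, 3
Research, 2


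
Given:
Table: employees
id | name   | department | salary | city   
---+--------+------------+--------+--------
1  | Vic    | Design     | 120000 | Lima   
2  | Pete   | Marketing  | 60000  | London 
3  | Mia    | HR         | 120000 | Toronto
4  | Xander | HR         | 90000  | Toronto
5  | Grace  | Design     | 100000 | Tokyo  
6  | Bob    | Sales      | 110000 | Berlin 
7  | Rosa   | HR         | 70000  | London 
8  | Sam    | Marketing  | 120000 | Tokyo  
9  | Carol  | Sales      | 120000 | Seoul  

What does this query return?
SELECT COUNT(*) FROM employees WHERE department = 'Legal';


Counting rows where department = 'Legal'


0


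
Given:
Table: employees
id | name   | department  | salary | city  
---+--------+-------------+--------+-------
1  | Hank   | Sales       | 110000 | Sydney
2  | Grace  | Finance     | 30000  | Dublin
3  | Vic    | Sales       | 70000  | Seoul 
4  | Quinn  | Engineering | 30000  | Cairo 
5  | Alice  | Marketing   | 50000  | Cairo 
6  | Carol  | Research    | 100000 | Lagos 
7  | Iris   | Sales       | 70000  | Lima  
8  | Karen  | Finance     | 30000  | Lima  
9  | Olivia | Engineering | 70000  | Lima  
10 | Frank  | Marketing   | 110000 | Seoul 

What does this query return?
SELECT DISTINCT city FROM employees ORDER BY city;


All 'city' values (row order): Sydney, Dublin, Seoul, Cairo, Cairo, Lagos, Lima, Lima, Lima, Seoul
Removing duplicates leaves 6 unique value(s).

6 values:
Cairo
Dublin
Lagos
Lima
Seoul
Sydney


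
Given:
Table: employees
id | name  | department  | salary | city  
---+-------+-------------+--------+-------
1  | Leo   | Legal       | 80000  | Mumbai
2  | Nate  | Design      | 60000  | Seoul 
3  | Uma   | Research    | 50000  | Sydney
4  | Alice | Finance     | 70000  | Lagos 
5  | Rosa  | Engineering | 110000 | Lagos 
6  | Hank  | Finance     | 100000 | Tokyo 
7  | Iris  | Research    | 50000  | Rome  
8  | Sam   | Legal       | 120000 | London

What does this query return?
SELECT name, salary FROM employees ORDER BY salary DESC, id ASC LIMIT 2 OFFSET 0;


Sort by salary DESC (id ASC tiebreak), then skip 0 and take 2
Rows 1 through 2

2 rows:
Sam, 120000
Rosa, 110000


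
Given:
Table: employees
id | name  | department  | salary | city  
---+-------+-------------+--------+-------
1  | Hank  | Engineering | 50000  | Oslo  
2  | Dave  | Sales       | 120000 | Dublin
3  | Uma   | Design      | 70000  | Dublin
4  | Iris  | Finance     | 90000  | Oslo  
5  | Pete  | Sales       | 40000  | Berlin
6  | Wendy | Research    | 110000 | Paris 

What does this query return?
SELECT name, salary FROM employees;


Projecting columns: name, salary

6 rows:
Hank, 50000
Dave, 120000
Uma, 70000
Iris, 90000
Pete, 40000
Wendy, 110000


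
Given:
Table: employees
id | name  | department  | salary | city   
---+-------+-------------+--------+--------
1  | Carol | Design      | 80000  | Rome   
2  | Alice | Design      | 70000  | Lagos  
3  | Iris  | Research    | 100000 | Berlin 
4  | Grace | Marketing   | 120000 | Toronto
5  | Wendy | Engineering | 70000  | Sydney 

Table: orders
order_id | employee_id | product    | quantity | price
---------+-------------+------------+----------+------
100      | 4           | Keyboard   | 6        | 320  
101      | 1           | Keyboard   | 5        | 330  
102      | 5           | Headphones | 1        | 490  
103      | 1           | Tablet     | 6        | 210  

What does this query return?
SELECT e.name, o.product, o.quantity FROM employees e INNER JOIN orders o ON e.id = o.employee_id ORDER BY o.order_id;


Joining employees.id = orders.employee_id:
  employee Grace (id=4) -> order Keyboard
  employee Carol (id=1) -> order Keyboard
  employee Wendy (id=5) -> order Headphones
  employee Carol (id=1) -> order Tablet


4 rows:
Grace, Keyboard, 6
Carol, Keyboard, 5
Wendy, Headphones, 1
Carol, Tablet, 6


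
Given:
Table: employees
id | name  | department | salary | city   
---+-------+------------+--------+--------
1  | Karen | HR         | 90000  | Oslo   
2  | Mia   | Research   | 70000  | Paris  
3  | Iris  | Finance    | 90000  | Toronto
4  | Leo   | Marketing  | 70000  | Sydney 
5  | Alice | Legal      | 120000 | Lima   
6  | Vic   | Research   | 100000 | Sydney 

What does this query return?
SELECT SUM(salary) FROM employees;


SUM(salary) = 90000 + 70000 + 90000 + 70000 + 120000 + 100000 = 540000

540000


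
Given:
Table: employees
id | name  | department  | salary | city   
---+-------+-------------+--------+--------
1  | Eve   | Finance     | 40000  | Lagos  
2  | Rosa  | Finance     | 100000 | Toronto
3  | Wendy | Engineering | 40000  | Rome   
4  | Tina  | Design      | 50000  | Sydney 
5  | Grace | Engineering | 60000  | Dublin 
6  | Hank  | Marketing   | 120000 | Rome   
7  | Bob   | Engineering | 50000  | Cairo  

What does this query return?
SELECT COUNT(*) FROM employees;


COUNT(*) counts all rows

7


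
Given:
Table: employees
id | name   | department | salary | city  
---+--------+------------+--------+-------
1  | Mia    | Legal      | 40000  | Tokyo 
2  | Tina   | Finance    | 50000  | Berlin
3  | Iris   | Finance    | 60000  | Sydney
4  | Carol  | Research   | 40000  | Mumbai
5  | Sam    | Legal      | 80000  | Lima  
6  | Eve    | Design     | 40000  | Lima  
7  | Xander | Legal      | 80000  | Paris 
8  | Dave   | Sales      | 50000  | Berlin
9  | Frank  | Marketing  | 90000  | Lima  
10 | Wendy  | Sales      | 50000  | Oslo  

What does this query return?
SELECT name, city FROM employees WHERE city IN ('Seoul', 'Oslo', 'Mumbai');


Filtering: city IN ('Seoul', 'Oslo', 'Mumbai')
Matching: 2 rows

2 rows:
Carol, Mumbai
Wendy, Oslo
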